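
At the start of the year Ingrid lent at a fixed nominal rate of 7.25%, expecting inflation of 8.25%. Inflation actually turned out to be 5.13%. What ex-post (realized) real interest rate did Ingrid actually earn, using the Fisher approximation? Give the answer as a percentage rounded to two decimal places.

2.12%

Ex-post: 7.25% − 5.13% = 2.120%
So the realized real rate is 2.12%.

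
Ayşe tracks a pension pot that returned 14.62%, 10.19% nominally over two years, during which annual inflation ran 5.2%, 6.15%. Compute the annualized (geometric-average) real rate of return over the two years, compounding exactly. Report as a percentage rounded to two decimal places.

Nominal growth factor = 1.1462 × 1.1019 = 1.26299778
Price-level growth factor = 1.0520 × 1.0615 = 1.11669800
Real growth factor = 1.26299778 / 1.11669800 = 1.13101105
Annualized real rate = 1.13101105^(1/2) − 1 = 6.3490% → 6.35%.

6.35%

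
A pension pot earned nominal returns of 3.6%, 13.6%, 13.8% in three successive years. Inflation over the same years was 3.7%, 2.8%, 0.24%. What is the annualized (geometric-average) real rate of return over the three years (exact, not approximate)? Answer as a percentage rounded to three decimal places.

Nominal growth factor = 1.0360 × 1.1360 × 1.1380 = 1.339307648
Price-level growth factor = 1.0370 × 1.0280 × 1.0024 = 1.068594486
Real growth factor = 1.339307648 / 1.068594486 = 1.253335727
Annualized real rate = 1.253335727^(1/3) − 1 = 7.81747% → 7.817%.

7.817%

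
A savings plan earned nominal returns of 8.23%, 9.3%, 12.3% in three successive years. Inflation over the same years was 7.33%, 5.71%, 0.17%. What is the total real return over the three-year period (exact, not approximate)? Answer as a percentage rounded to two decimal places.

16.89%

Nominal growth factor = 1.0823 × 1.0930 × 1.1230 = 1.328457
Price-level growth factor = 1.0733 × 1.0571 × 1.0017 = 1.136514
Real growth factor = 1.328457 / 1.136514 = 1.168887
Total real return = 1.168887 − 1 → 16.89%.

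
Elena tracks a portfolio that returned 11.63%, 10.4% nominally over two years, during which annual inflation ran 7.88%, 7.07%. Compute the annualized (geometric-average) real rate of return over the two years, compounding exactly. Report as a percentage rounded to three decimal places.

Compound the nominal returns: 1.1163 × 1.1040 = 1.23239520.
Compound inflation: 1.0788 × 1.0707 = 1.15507116.
Deflate: 1.23239520 / 1.15507116 = 1.06694310.
Annualized real rate = 1.06694310^(1/2) − 1 = 3.2929% → 3.293%.

3.293%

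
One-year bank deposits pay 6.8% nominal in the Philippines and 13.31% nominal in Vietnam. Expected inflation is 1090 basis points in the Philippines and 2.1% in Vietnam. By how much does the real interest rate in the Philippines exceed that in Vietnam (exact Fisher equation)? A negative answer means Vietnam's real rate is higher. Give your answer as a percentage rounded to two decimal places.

The Philippines: (1 + 0.0680)/(1 + 0.1090) − 1 = -3.6970%
Vietnam: (1 + 0.1331)/(1 + 0.0210) − 1 = 10.9794%
Differential = -3.6970% − 10.9794% = -14.6765% → -14.68%.

-14.68%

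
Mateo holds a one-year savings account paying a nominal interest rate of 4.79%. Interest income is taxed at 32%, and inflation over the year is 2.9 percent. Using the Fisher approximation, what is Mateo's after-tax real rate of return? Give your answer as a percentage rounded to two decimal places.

0.36%

After-tax nominal return = 4.79% × (1 − 0.32) = 3.2572%.
r ≈ 3.2572% − 2.9% → 0.36%.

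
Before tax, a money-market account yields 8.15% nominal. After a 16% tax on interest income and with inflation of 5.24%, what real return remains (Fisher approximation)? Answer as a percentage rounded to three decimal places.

1.606%

After-tax nominal return = 8.15% × (1 − 0.16) = 6.8460%.
r ≈ 6.8460% − 5.24% → 1.606%.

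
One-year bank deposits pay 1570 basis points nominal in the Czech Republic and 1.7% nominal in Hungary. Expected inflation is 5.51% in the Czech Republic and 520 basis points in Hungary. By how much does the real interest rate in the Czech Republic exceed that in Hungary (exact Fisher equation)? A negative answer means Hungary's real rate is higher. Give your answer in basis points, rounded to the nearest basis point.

1298 basis points

The Czech Republic: (1 + 0.1570)/(1 + 0.0551) − 1 = 9.6579%
Hungary: (1 + 0.0170)/(1 + 0.0520) − 1 = -3.3270%
Differential = 9.6579% − (-3.3270%) = 12.9848% → 1298 basis points.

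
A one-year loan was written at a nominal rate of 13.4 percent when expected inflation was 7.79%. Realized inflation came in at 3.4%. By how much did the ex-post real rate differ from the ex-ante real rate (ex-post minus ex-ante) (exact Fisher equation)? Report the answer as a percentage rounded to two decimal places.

4.47%

Ex-ante: (1 + 0.1340)/(1 + 0.0779) − 1 = 5.2046%
Ex-post: (1 + 0.1340)/(1 + 0.0340) − 1 = 9.6712%
Difference (ex-post − ex-ante) = 4.4666% → 4.47%.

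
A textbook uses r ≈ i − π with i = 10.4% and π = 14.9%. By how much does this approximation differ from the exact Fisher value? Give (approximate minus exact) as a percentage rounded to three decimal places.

-0.584%

Approximate: r ≈ 10.400% − 14.900% = -4.5000%
Exact: (1 + 0.1040)/(1 + 0.1490) − 1 = -3.9164%
Error = -4.5000% − (-3.9164%) = -0.5836% → -0.584%.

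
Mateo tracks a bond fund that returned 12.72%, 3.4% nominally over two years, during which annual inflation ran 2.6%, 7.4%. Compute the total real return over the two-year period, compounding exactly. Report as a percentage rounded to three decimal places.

Nominal growth factor = 1.1272 × 1.0340 = 1.165525
Price-level growth factor = 1.0260 × 1.0740 = 1.101924
Real growth factor = 1.165525 / 1.101924 = 1.057718
Total real return = 1.057718 − 1 → 5.772%.

5.772%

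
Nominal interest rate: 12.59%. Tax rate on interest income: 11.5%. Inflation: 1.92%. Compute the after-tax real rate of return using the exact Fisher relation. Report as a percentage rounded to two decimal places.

After-tax nominal return = 12.59% × (1 − 0.115) = 11.14215%.
1 + r = 1.1114215 / 1.01920 = 1.090484
After-tax real rate = 1.090484 − 1 → 9.05%.

9.05%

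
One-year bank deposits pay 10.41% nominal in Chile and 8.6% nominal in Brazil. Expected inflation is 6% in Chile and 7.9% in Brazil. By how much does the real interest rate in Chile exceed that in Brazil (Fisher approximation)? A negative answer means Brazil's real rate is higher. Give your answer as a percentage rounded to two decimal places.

3.71%

Chile: 10.41% − 6% = 4.410%
Brazil: 8.6% − 7.9% = 0.700%
Differential = 3.710% → 3.71%.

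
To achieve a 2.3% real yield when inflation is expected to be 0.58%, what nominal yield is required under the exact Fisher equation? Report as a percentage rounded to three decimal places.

2.893%

(1 + i) = (1 + r)(1 + π) = 1.02300 × 1.00580 = 1.0289334
i = 1.0289334 − 1, so the required nominal rate is 2.893%.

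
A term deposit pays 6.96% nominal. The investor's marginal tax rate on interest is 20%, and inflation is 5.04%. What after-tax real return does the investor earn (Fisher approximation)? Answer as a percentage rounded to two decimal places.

After-tax nominal return = 6.96% × (1 − 0.2) = 5.5680%.
r ≈ 5.5680% − 5.04% → 0.53%.

0.53%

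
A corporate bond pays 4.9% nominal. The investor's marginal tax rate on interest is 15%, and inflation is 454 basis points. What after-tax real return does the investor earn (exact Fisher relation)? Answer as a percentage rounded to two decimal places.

-0.36%

After-tax nominal return = 4.9% × (1 − 0.15) = 4.1650%.
1 + r = 1.04165 / 1.04540 = 0.996413
After-tax real rate = 0.996413 − 1 → -0.36%.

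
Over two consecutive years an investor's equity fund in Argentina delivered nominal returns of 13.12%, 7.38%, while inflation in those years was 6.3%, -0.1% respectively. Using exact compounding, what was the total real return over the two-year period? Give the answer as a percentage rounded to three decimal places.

Compound the nominal returns: 1.1312 × 1.0738 = 1.214683.
Compound inflation: 1.0630 × 0.9990 = 1.061937.
Deflate: 1.214683 / 1.061937 = 1.143837.
Total real return = 1.143837 − 1 → 14.384%.

14.384%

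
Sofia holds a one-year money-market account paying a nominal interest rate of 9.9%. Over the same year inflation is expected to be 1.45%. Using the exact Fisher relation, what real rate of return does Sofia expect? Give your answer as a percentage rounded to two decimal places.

By the Fisher relation, 1 + r = (1 + i)/(1 + π).
1 + r = 1.09900 / 1.01450 = 1.083292
r = 1.083292 − 1 = 8.3292%, i.e. 8.33%.

8.33%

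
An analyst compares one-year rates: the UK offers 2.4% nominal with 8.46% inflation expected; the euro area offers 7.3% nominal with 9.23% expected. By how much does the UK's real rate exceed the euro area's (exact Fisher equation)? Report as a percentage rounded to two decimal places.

The UK: (1 + 0.0240)/(1 + 0.0846) − 1 = -5.5873%
The euro area: (1 + 0.0730)/(1 + 0.0923) − 1 = -1.7669%
Differential = -5.5873% − (-1.7669%) = -3.8204% → -3.82%.

-3.82%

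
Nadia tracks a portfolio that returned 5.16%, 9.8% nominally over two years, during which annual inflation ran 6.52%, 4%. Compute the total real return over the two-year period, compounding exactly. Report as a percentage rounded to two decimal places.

4.23%

Nominal growth factor = 1.0516 × 1.0980 = 1.154657
Price-level growth factor = 1.0652 × 1.0400 = 1.107808
Real growth factor = 1.154657 / 1.107808 = 1.042290
Total real return = 1.042290 − 1 → 4.23%.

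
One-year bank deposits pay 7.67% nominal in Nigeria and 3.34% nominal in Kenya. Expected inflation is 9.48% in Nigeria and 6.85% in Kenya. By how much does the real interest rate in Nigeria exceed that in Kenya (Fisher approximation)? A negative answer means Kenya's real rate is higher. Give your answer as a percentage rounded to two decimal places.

1.70%

Nigeria: 7.67% − 9.48% = -1.810%
Kenya: 3.34% − 6.85% = -3.510%
Differential = 1.700% → 1.70%.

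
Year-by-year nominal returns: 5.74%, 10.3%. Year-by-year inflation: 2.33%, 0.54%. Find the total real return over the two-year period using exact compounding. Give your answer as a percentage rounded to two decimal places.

13.36%

Compound the nominal returns: 1.0574 × 1.1030 = 1.166312.
Compound inflation: 1.0233 × 1.0054 = 1.028826.
Deflate: 1.166312 / 1.028826 = 1.133634.
Total real return = 1.133634 − 1 → 13.36%.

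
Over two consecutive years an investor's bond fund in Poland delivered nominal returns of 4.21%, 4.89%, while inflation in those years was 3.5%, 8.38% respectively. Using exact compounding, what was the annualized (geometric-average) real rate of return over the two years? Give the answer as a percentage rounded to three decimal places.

-1.286%

Compound the nominal returns: 1.0421 × 1.0489 = 1.09305869.
Compound inflation: 1.0350 × 1.0838 = 1.12173300.
Deflate: 1.09305869 / 1.12173300 = 0.97443749.
Annualized real rate = 0.97443749^(1/2) − 1 = -1.2864% → -1.286%.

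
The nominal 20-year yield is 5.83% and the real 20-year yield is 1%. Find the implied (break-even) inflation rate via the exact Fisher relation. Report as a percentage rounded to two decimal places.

(1 + π) = (1 + i)/(1 + r) = 1.05830 / 1.01000 = 1.047822
Break-even inflation = 1.047822 − 1 → 4.78%.

4.78%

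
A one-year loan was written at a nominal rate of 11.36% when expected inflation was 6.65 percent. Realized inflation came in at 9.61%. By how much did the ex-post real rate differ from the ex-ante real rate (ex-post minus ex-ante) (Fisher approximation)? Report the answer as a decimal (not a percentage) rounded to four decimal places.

Ex-ante: 11.36% − 6.65% = 4.710%
Ex-post: 11.36% − 9.61% = 1.750%
Difference (ex-post − ex-ante) = -2.9600% → -0.0296.

-0.0296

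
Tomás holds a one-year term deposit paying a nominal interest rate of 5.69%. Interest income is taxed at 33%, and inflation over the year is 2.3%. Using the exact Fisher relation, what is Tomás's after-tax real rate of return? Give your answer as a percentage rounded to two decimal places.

1.48%

After-tax nominal return = 5.69% × (1 − 0.33) = 3.8123%.
1 + r = 1.038123 / 1.02300 = 1.014783
After-tax real rate = 1.014783 − 1 → 1.48%.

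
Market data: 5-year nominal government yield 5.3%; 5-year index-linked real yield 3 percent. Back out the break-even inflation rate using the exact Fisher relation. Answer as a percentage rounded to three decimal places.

(1 + π) = (1 + i)/(1 + r) = 1.05300 / 1.03000 = 1.022330
Break-even inflation = 1.022330 − 1 → 2.233%.

2.233%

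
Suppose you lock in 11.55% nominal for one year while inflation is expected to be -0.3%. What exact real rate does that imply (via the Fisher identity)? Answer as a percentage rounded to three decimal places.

11.886%

By the Fisher identity, 1 + r = (1 + i)/(1 + π).
1 + r = 1.11550 / 0.99700 = 1.118857
r = 1.118857 − 1 = 11.8857%, i.e. 11.886%.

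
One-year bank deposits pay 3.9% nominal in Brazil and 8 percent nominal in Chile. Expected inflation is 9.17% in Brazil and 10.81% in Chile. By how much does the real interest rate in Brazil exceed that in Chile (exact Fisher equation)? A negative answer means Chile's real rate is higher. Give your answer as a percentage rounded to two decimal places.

-2.29%

Brazil: (1 + 0.0390)/(1 + 0.0917) − 1 = -4.8273%
Chile: (1 + 0.0800)/(1 + 0.1081) − 1 = -2.5359%
Differential = -4.8273% − (-2.5359%) = -2.2915% → -2.29%.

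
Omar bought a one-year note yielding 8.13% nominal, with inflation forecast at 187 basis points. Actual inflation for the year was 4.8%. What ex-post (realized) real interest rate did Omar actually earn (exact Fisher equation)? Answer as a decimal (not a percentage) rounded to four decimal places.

Ex-post: (1 + 0.0813)/(1 + 0.0480) − 1 = 3.1775%
So the realized real rate is 0.0318.

0.0318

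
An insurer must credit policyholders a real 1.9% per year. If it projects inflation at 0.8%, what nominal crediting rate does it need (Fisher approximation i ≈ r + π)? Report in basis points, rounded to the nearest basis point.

270 basis points

i ≈ r + π = 1.9% + 0.8% = 270 basis points.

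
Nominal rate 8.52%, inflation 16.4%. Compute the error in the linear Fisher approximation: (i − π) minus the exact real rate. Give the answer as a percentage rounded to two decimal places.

Approximate: r ≈ 8.520% − 16.400% = -7.8800%
Exact: (1 + 0.0852)/(1 + 0.1640) − 1 = -6.7698%
Error = -7.8800% − (-6.7698%) = -1.1102% → -1.11%.

-1.11%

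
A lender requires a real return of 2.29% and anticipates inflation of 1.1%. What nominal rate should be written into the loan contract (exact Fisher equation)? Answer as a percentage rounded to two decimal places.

(1 + i) = (1 + r)(1 + π) = 1.02290 × 1.01100 = 1.0341519
i = 1.0341519 − 1, so the required nominal rate is 3.42%.

3.42%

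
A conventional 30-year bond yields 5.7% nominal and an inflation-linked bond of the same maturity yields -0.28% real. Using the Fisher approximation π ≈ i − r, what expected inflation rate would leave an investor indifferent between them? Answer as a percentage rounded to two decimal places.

π ≈ i − r = 5.7% − (-0.28%) → 5.98%.

5.98%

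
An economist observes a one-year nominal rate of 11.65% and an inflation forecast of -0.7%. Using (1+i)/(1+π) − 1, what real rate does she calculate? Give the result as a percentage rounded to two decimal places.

By the Fisher relation, 1 + r = (1 + i)/(1 + π).
1 + r = 1.11650 / 0.99300 = 1.124371
r = 1.124371 − 1 = 12.4371%, i.e. 12.44%.

12.44%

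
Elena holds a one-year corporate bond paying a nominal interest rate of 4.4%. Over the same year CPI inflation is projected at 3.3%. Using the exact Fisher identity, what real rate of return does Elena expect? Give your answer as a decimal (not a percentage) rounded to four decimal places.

0.0106

By the Fisher identity, 1 + r = (1 + i)/(1 + π).
1 + r = 1.04400 / 1.03300 = 1.010649
r = 1.010649 − 1 = 1.0649%, i.e. 0.0106.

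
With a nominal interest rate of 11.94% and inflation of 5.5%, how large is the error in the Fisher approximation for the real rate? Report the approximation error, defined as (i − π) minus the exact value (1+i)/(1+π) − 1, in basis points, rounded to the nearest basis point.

Approximate: r ≈ 11.940% − 5.500% = 6.4400%
Exact: (1 + 0.1194)/(1 + 0.0550) − 1 = 6.1043%
Error = 6.4400% − 6.1043% = 0.3357% → 34 basis points.

34 basis points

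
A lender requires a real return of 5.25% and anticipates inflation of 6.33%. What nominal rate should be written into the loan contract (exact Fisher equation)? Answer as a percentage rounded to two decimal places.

(1 + i) = (1 + r)(1 + π) = 1.05250 × 1.06330 = 1.11912325
i = 1.11912325 − 1, so the required nominal rate is 11.91%.

11.91%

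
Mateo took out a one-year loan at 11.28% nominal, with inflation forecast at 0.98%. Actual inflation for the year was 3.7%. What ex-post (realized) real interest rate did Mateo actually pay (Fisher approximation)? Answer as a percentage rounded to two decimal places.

Ex-post: 11.28% − 3.7% = 7.580%
So the realized real rate is 7.58%.

7.58%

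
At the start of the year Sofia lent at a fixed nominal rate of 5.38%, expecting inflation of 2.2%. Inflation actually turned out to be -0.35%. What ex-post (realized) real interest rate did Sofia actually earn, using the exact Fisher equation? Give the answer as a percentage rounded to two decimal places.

5.75%

Ex-post: (1 + 0.0538)/(1 − 0.0035) − 1 = 5.7501%
So the realized real rate is 5.75%.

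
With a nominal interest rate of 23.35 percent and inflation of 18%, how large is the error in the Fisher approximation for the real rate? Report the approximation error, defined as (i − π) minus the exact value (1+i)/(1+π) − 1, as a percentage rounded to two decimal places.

0.82%

Approximate: r ≈ 23.350% − 18.000% = 5.3500%
Exact: (1 + 0.2335)/(1 + 0.1800) − 1 = 4.5339%
Error = 5.3500% − 4.5339% = 0.8161% → 0.82%.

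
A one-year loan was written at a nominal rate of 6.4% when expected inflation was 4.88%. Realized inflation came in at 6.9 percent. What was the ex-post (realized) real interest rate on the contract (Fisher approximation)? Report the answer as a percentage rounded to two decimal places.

-0.50%

Ex-post: 6.4% − 6.9% = -0.500%
So the realized real rate is -0.50%.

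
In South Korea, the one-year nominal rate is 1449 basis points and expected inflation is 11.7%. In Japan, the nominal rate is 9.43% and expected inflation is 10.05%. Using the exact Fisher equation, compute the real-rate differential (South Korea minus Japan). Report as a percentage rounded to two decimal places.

3.06%

South Korea: (1 + 0.1449)/(1 + 0.1170) − 1 = 2.4978%
Japan: (1 + 0.0943)/(1 + 0.1005) − 1 = -0.5634%
Differential = 2.4978% − (-0.5634%) = 3.0611% → 3.06%.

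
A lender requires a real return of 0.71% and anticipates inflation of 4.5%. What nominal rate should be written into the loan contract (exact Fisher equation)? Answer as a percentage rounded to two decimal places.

5.24%

(1 + i) = (1 + r)(1 + π) = 1.00710 × 1.04500 = 1.0524195
i = 1.0524195 − 1, so the required nominal rate is 5.24%.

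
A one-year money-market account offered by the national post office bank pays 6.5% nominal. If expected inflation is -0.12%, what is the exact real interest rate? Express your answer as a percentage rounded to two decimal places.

1 + r = 1.06500 / 0.99880 = 1.066280
r = 1.066280 − 1 = 6.6280%, i.e. 6.63%.

6.63%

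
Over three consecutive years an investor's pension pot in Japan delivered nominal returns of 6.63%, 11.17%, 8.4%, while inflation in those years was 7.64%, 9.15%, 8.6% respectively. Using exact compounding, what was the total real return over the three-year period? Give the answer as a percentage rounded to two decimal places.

Compound the nominal returns: 1.0663 × 1.1117 × 1.0840 = 1.284980.
Compound inflation: 1.0764 × 1.0915 × 1.0860 = 1.275931.
Deflate: 1.284980 / 1.275931 = 1.007092.
Total real return = 1.007092 − 1 → 0.71%.

0.71%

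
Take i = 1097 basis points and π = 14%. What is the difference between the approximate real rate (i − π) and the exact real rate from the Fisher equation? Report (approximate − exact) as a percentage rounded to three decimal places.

Approximate: r ≈ 10.970% − 14.000% = -3.0300%
Exact: (1 + 0.1097)/(1 + 0.1400) − 1 = -2.6579%
Error = -3.0300% − (-2.6579%) = -0.3721% → -0.372%.

-0.372%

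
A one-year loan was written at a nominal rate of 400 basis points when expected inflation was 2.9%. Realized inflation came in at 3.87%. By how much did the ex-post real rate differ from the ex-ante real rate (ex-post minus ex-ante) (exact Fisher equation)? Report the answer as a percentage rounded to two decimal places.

-0.94%

Ex-ante: (1 + 0.0400)/(1 + 0.0290) − 1 = 1.0690%
Ex-post: (1 + 0.0400)/(1 + 0.0387) − 1 = 0.1252%
Difference (ex-post − ex-ante) = -0.9438% → -0.94%.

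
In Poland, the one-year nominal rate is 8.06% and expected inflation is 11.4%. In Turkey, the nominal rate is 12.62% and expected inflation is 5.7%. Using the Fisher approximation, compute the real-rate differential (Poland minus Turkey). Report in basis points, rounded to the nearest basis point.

-1026 basis points

Poland: 8.06% − 11.4% = -3.340%
Turkey: 12.62% − 5.7% = 6.920%
Differential = -10.260% → -1026 basis points.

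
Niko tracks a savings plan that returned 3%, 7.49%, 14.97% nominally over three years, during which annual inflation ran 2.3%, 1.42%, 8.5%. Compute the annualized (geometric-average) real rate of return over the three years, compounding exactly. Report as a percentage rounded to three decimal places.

4.181%

Nominal growth factor = 1.0300 × 1.0749 × 1.1497 = 1.27288691
Price-level growth factor = 1.0230 × 1.0142 × 1.0850 = 1.12571636
Real growth factor = 1.27288691 / 1.12571636 = 1.13073501
Annualized real rate = 1.13073501^(1/3) − 1 = 4.1806% → 4.181%.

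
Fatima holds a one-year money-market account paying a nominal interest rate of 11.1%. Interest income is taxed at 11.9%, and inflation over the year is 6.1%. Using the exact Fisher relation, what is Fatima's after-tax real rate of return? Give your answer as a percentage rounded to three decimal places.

After-tax nominal return = 11.1% × (1 − 0.119) = 9.7791%.
1 + r = 1.097791 / 1.06100 = 1.034676
After-tax real rate = 1.034676 − 1 → 3.468%.

3.468%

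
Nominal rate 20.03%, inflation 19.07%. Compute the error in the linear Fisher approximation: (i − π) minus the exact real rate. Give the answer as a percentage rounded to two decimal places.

Approximate: r ≈ 20.030% − 19.070% = 0.9600%
Exact: (1 + 0.2003)/(1 + 0.1907) − 1 = 0.8062%
Error = 0.9600% − 0.8062% = 0.1538% → 0.15%.

0.15%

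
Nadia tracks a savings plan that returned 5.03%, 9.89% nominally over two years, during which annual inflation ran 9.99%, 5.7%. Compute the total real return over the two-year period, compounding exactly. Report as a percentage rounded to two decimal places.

Compound the nominal returns: 1.0503 × 1.0989 = 1.154175.
Compound inflation: 1.0999 × 1.0570 = 1.162594.
Deflate: 1.154175 / 1.162594 = 0.992758.
Total real return = 0.992758 − 1 → -0.72%.

-0.72%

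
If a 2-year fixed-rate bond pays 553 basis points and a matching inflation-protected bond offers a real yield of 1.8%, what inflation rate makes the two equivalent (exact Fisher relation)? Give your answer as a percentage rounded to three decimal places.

(1 + π) = (1 + i)/(1 + r) = 1.05530 / 1.01800 = 1.036640
Break-even inflation = 1.036640 − 1 → 3.664%.

3.664%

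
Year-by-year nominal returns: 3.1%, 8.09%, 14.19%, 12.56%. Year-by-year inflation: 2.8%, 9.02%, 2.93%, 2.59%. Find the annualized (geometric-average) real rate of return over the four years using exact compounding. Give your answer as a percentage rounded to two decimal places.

Nominal growth factor = 1.0310 × 1.0809 × 1.1419 × 1.1256 = 1.43237370
Price-level growth factor = 1.0280 × 1.0902 × 1.0293 × 1.0259 = 1.18344014
Real growth factor = 1.43237370 / 1.18344014 = 1.21034741
Annualized real rate = 1.21034741^(1/4) − 1 = 4.8884% → 4.89%.

4.89%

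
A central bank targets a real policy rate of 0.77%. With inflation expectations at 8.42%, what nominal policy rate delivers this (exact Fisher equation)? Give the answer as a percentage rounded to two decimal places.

9.25%

(1 + i) = (1 + r)(1 + π) = 1.00770 × 1.08420 = 1.09254834
i = 1.09254834 − 1, so the required nominal rate is 9.25%.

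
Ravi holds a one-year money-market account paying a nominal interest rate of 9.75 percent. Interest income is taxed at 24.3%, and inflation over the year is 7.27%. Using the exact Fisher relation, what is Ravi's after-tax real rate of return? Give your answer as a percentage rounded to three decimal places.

0.103%

After-tax nominal return = 9.75% × (1 − 0.243) = 7.38075%.
1 + r = 1.0738075 / 1.07270 = 1.001032
After-tax real rate = 1.001032 − 1 → 0.103%.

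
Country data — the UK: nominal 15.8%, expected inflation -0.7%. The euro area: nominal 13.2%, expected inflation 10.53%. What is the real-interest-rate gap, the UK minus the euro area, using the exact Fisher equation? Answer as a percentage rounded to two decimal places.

14.20%

The UK: (1 + 0.1580)/(1 − 0.0070) − 1 = 16.6163%
The euro area: (1 + 0.1320)/(1 + 0.1053) − 1 = 2.4156%
Differential = 16.6163% − 2.4156% = 14.2007% → 14.20%.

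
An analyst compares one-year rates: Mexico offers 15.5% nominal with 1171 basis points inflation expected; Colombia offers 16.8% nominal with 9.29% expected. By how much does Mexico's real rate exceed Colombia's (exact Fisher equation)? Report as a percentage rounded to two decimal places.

Mexico: (1 + 0.1550)/(1 + 0.1171) − 1 = 3.3927%
Colombia: (1 + 0.1680)/(1 + 0.0929) − 1 = 6.8716%
Differential = 3.3927% − 6.8716% = -3.4789% → -3.48%.

-3.48%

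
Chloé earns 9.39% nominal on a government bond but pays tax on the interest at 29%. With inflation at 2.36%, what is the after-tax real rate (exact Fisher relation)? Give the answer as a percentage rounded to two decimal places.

4.21%

After-tax nominal return = 9.39% × (1 − 0.29) = 6.6669%.
1 + r = 1.066669 / 1.02360 = 1.042076
After-tax real rate = 1.042076 − 1 → 4.21%.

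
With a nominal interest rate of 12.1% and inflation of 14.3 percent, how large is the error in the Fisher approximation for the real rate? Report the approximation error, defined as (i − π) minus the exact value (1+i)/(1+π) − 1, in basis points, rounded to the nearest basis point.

Approximate: r ≈ 12.100% − 14.300% = -2.2000%
Exact: (1 + 0.1210)/(1 + 0.1430) − 1 = -1.9248%
Error = -2.2000% − (-1.9248%) = -0.2752% → -28 basis points.

-28 basis points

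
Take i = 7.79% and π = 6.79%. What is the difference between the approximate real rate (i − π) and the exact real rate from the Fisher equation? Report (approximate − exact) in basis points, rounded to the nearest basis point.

Approximate: r ≈ 7.790% − 6.790% = 1.0000%
Exact: (1 + 0.0779)/(1 + 0.0679) − 1 = 0.9364%
Error = 1.0000% − 0.9364% = 0.0636% → 6 basis points.

6 basis points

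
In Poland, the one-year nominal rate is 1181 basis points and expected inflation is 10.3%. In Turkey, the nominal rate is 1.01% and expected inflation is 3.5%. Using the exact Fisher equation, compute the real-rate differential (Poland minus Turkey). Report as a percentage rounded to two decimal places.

Poland: (1 + 0.1181)/(1 + 0.1030) − 1 = 1.3690%
Turkey: (1 + 0.0101)/(1 + 0.0350) − 1 = -2.4058%
Differential = 1.3690% − (-2.4058%) = 3.7748% → 3.77%.

3.77%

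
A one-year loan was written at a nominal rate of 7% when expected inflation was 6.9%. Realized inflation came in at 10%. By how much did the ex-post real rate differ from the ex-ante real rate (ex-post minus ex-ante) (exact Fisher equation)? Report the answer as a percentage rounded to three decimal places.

Ex-ante: (1 + 0.0700)/(1 + 0.0690) − 1 = 0.0935%
Ex-post: (1 + 0.0700)/(1 + 0.1000) − 1 = -2.7273%
Difference (ex-post − ex-ante) = -2.8208% → -2.821%.

-2.821%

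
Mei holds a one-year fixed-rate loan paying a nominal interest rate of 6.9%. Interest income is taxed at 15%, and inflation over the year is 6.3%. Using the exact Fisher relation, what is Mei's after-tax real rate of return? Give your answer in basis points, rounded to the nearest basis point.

-41 basis points

After-tax nominal return = 6.9% × (1 − 0.15) = 5.8650%.
1 + r = 1.05865 / 1.06300 = 0.995908
After-tax real rate = 0.995908 − 1 → -41 basis points.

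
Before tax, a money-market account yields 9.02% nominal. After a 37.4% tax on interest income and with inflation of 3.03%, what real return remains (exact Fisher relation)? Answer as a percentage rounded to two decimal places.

After-tax nominal return = 9.02% × (1 − 0.374) = 5.64652%.
1 + r = 1.0564652 / 1.03030 = 1.025396
After-tax real rate = 1.025396 − 1 → 2.54%.

2.54%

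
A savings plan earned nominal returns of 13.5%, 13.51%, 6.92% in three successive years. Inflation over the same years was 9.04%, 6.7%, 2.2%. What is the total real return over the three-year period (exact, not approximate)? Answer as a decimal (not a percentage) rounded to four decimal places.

0.1585

Nominal growth factor = 1.1350 × 1.1351 × 1.0692 = 1.377492
Price-level growth factor = 1.0904 × 1.0670 × 1.0220 = 1.189053
Real growth factor = 1.377492 / 1.189053 = 1.158478
Total real return = 1.158478 − 1 → 0.1585.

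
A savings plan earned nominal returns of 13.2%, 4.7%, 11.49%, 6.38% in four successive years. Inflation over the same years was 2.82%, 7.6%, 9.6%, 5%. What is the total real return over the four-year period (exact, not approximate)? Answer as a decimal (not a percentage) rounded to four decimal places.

Nominal growth factor = 1.1320 × 1.0470 × 1.1149 × 1.0638 = 1.405688
Price-level growth factor = 1.0282 × 1.0760 × 1.0960 × 1.0500 = 1.273180
Real growth factor = 1.405688 / 1.273180 = 1.104077
Total real return = 1.104077 − 1 → 0.1041.

0.1041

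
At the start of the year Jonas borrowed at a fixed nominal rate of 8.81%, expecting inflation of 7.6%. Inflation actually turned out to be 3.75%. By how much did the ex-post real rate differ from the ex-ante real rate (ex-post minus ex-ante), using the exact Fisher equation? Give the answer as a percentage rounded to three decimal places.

Ex-ante: (1 + 0.0881)/(1 + 0.0760) − 1 = 1.1245%
Ex-post: (1 + 0.0881)/(1 + 0.0375) − 1 = 4.8771%
Difference (ex-post − ex-ante) = 3.7526% → 3.753%.

3.753%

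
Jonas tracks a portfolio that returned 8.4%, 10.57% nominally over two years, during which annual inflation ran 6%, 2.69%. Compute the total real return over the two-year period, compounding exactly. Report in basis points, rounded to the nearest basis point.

1011 basis points

Compound the nominal returns: 1.0840 × 1.1057 = 1.198579.
Compound inflation: 1.0600 × 1.0269 = 1.088514.
Deflate: 1.198579 / 1.088514 = 1.101115.
Total real return = 1.101115 − 1 → 1011 basis points.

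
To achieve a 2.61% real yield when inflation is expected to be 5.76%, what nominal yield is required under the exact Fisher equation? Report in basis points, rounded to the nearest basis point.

(1 + i) = (1 + r)(1 + π) = 1.02610 × 1.05760 = 1.08520336
i = 1.08520336 − 1, so the required nominal rate is 852 basis points.

852 basis points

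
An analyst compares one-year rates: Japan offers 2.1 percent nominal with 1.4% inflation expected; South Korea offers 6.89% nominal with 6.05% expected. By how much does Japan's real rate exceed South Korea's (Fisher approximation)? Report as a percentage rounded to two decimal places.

Japan: 2.1% − 1.4% = 0.700%
South Korea: 6.89% − 6.05% = 0.840%
Differential = -0.140% → -0.14%.

-0.14%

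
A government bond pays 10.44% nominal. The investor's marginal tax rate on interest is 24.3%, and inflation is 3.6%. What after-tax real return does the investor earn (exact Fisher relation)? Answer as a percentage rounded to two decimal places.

After-tax nominal return = 10.44% × (1 − 0.243) = 7.90308%.
1 + r = 1.0790308 / 1.03600 = 1.041536
After-tax real rate = 1.041536 − 1 → 4.15%.

4.15%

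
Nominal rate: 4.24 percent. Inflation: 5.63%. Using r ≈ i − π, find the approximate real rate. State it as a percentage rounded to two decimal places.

-1.39%

r ≈ i − π = 4.24% − 5.63% = -1.39%.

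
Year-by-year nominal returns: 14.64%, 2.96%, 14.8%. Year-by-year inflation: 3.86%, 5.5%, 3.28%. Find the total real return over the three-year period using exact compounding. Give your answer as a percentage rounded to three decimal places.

19.737%

Compound the nominal returns: 1.1464 × 1.0296 × 1.1480 = 1.355023.
Compound inflation: 1.0386 × 1.0550 × 1.0328 = 1.131663.
Deflate: 1.355023 / 1.131663 = 1.197373.
Total real return = 1.197373 − 1 → 19.737%.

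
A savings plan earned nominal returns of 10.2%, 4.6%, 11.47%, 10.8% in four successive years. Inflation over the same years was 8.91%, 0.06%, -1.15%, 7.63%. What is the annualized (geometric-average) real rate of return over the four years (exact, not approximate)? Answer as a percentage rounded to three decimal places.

Nominal growth factor = 1.1020 × 1.0460 × 1.1147 × 1.1080 = 1.42367560
Price-level growth factor = 1.0891 × 1.0006 × 0.9885 × 1.0763 = 1.15941328
Real growth factor = 1.42367560 / 1.15941328 = 1.22792763
Annualized real rate = 1.22792763^(1/4) − 1 = 5.2672% → 5.267%.

5.267%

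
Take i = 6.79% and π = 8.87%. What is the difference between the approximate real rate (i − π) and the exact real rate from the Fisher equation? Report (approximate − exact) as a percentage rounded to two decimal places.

Approximate: r ≈ 6.790% − 8.870% = -2.0800%
Exact: (1 + 0.0679)/(1 + 0.0887) − 1 = -1.9105%
Error = -2.0800% − (-1.9105%) = -0.1695% → -0.17%.

-0.17%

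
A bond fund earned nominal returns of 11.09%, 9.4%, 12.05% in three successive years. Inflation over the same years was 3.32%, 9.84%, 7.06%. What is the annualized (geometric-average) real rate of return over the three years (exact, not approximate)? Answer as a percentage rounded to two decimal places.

3.87%

Compound the nominal returns: 1.1109 × 1.0940 × 1.1205 = 1.36177121.
Compound inflation: 1.0332 × 1.0984 × 1.0706 = 1.21498848.
Deflate: 1.36177121 / 1.21498848 = 1.12080998.
Annualized real rate = 1.12080998^(1/3) − 1 = 3.8749% → 3.87%.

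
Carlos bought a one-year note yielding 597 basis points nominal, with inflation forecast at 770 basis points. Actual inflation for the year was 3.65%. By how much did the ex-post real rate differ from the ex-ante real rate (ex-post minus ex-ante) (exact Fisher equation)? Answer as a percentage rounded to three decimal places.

Ex-ante: (1 + 0.0597)/(1 + 0.0770) − 1 = -1.6063%
Ex-post: (1 + 0.0597)/(1 + 0.0365) − 1 = 2.2383%
Difference (ex-post − ex-ante) = 3.8446% → 3.845%.

3.845%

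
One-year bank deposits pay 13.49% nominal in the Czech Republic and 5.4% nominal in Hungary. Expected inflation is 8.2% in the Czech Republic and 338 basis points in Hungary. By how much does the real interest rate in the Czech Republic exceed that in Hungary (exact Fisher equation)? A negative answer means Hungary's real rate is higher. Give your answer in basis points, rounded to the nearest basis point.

294 basis points

The Czech Republic: (1 + 0.1349)/(1 + 0.0820) − 1 = 4.8891%
Hungary: (1 + 0.0540)/(1 + 0.0338) − 1 = 1.9540%
Differential = 4.8891% − 1.9540% = 2.9351% → 294 basis points.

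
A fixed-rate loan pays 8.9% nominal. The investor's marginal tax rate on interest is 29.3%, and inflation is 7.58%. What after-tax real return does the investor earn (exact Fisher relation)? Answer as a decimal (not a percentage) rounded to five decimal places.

-0.01197

After-tax nominal return = 8.9% × (1 − 0.293) = 6.2923%.
1 + r = 1.062923 / 1.07580 = 0.988030
After-tax real rate = 0.988030 − 1 → -0.01197.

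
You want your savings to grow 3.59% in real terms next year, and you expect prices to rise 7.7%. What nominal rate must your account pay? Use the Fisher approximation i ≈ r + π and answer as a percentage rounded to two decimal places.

i ≈ r + π = 3.59% + 7.7% = 11.29%.

11.29%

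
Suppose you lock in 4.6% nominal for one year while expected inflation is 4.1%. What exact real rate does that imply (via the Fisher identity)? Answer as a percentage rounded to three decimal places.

By the Fisher identity, 1 + r = (1 + i)/(1 + π).
1 + r = 1.04600 / 1.04100 = 1.004803
r = 1.004803 − 1 = 0.4803%, i.e. 0.480%.

0.480%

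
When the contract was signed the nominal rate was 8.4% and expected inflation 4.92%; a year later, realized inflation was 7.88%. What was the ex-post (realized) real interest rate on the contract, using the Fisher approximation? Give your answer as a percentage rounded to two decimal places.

Ex-post: 8.4% − 7.88% = 0.520%
So the realized real rate is 0.52%.

0.52%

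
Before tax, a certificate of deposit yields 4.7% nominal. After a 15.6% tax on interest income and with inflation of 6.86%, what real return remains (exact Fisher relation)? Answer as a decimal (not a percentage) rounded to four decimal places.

-0.0271

After-tax nominal return = 4.7% × (1 − 0.156) = 3.9668%.
1 + r = 1.039668 / 1.06860 = 0.972925
After-tax real rate = 0.972925 − 1 → -0.0271.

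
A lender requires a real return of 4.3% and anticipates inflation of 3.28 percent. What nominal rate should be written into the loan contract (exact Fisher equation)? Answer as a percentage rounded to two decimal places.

(1 + i) = (1 + r)(1 + π) = 1.04300 × 1.03280 = 1.0772104
i = 1.0772104 − 1, so the required nominal rate is 7.72%.

7.72%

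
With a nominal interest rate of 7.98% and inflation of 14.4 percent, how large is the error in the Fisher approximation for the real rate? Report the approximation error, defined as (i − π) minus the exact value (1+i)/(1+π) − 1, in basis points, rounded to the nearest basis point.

Approximate: r ≈ 7.980% − 14.400% = -6.4200%
Exact: (1 + 0.0798)/(1 + 0.1440) − 1 = -5.6119%
Error = -6.4200% − (-5.6119%) = -0.8081% → -81 basis points.

-81 basis points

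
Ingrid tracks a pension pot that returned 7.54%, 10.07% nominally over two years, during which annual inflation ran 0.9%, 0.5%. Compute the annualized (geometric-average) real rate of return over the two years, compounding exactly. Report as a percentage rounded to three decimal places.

Compound the nominal returns: 1.0754 × 1.1007 = 1.18369278.
Compound inflation: 1.0090 × 1.0050 = 1.01404500.
Deflate: 1.18369278 / 1.01404500 = 1.16729808.
Annualized real rate = 1.16729808^(1/2) − 1 = 8.0416% → 8.042%.

8.042%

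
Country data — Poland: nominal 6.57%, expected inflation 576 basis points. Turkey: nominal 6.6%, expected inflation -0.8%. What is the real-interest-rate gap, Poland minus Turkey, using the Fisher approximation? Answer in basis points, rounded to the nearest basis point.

-659 basis points

Poland: 6.57% − 5.76% = 0.810%
Turkey: 6.6% − (-0.8%) = 7.400%
Differential = -6.590% → -659 basis points.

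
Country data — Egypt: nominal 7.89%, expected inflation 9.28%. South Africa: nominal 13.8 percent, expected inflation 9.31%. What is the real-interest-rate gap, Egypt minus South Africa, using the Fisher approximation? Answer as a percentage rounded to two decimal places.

Egypt: 7.89% − 9.28% = -1.390%
South Africa: 13.8% − 9.31% = 4.490%
Differential = -5.880% → -5.88%.

-5.88%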